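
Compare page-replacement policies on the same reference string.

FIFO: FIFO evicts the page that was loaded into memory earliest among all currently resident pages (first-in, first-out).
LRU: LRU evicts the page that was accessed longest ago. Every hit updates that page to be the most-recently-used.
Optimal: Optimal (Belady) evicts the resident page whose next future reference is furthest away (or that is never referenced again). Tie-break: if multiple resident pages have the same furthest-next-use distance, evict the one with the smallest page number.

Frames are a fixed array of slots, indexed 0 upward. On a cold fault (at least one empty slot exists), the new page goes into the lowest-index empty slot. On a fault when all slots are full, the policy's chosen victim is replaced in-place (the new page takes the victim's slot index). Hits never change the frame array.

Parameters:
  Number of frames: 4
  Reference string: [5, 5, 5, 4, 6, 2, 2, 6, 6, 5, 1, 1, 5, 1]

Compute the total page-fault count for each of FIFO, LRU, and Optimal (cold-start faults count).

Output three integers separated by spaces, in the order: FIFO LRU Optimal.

Answer: 6 5 5

Derivation:
--- FIFO ---
  step 0: ref 5 -> FAULT, frames=[5,-,-,-] (faults so far: 1)
  step 1: ref 5 -> HIT, frames=[5,-,-,-] (faults so far: 1)
  step 2: ref 5 -> HIT, frames=[5,-,-,-] (faults so far: 1)
  step 3: ref 4 -> FAULT, frames=[5,4,-,-] (faults so far: 2)
  step 4: ref 6 -> FAULT, frames=[5,4,6,-] (faults so far: 3)
  step 5: ref 2 -> FAULT, frames=[5,4,6,2] (faults so far: 4)
  step 6: ref 2 -> HIT, frames=[5,4,6,2] (faults so far: 4)
  step 7: ref 6 -> HIT, frames=[5,4,6,2] (faults so far: 4)
  step 8: ref 6 -> HIT, frames=[5,4,6,2] (faults so far: 4)
  step 9: ref 5 -> HIT, frames=[5,4,6,2] (faults so far: 4)
  step 10: ref 1 -> FAULT, evict 5, frames=[1,4,6,2] (faults so far: 5)
  step 11: ref 1 -> HIT, frames=[1,4,6,2] (faults so far: 5)
  step 12: ref 5 -> FAULT, evict 4, frames=[1,5,6,2] (faults so far: 6)
  step 13: ref 1 -> HIT, frames=[1,5,6,2] (faults so far: 6)
  FIFO total faults: 6
--- LRU ---
  step 0: ref 5 -> FAULT, frames=[5,-,-,-] (faults so far: 1)
  step 1: ref 5 -> HIT, frames=[5,-,-,-] (faults so far: 1)
  step 2: ref 5 -> HIT, frames=[5,-,-,-] (faults so far: 1)
  step 3: ref 4 -> FAULT, frames=[5,4,-,-] (faults so far: 2)
  step 4: ref 6 -> FAULT, frames=[5,4,6,-] (faults so far: 3)
  step 5: ref 2 -> FAULT, frames=[5,4,6,2] (faults so far: 4)
  step 6: ref 2 -> HIT, frames=[5,4,6,2] (faults so far: 4)
  step 7: ref 6 -> HIT, frames=[5,4,6,2] (faults so far: 4)
  step 8: ref 6 -> HIT, frames=[5,4,6,2] (faults so far: 4)
  step 9: ref 5 -> HIT, frames=[5,4,6,2] (faults so far: 4)
  step 10: ref 1 -> FAULT, evict 4, frames=[5,1,6,2] (faults so far: 5)
  step 11: ref 1 -> HIT, frames=[5,1,6,2] (faults so far: 5)
  step 12: ref 5 -> HIT, frames=[5,1,6,2] (faults so far: 5)
  step 13: ref 1 -> HIT, frames=[5,1,6,2] (faults so far: 5)
  LRU total faults: 5
--- Optimal ---
  step 0: ref 5 -> FAULT, frames=[5,-,-,-] (faults so far: 1)
  step 1: ref 5 -> HIT, frames=[5,-,-,-] (faults so far: 1)
  step 2: ref 5 -> HIT, frames=[5,-,-,-] (faults so far: 1)
  step 3: ref 4 -> FAULT, frames=[5,4,-,-] (faults so far: 2)
  step 4: ref 6 -> FAULT, frames=[5,4,6,-] (faults so far: 3)
  step 5: ref 2 -> FAULT, frames=[5,4,6,2] (faults so far: 4)
  step 6: ref 2 -> HIT, frames=[5,4,6,2] (faults so far: 4)
  step 7: ref 6 -> HIT, frames=[5,4,6,2] (faults so far: 4)
  step 8: ref 6 -> HIT, frames=[5,4,6,2] (faults so far: 4)
  step 9: ref 5 -> HIT, frames=[5,4,6,2] (faults so far: 4)
  step 10: ref 1 -> FAULT, evict 2, frames=[5,4,6,1] (faults so far: 5)
  step 11: ref 1 -> HIT, frames=[5,4,6,1] (faults so far: 5)
  step 12: ref 5 -> HIT, frames=[5,4,6,1] (faults so far: 5)
  step 13: ref 1 -> HIT, frames=[5,4,6,1] (faults so far: 5)
  Optimal total faults: 5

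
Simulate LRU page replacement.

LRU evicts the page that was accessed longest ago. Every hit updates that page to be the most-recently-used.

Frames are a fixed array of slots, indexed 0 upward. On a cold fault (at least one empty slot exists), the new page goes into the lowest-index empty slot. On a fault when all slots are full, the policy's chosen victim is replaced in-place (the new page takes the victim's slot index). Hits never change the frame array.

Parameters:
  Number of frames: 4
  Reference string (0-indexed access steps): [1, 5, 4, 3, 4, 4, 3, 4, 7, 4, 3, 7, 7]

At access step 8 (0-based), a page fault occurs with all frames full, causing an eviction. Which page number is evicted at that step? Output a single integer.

Step 0: ref 1 -> FAULT, frames=[1,-,-,-]
Step 1: ref 5 -> FAULT, frames=[1,5,-,-]
Step 2: ref 4 -> FAULT, frames=[1,5,4,-]
Step 3: ref 3 -> FAULT, frames=[1,5,4,3]
Step 4: ref 4 -> HIT, frames=[1,5,4,3]
Step 5: ref 4 -> HIT, frames=[1,5,4,3]
Step 6: ref 3 -> HIT, frames=[1,5,4,3]
Step 7: ref 4 -> HIT, frames=[1,5,4,3]
Step 8: ref 7 -> FAULT, evict 1, frames=[7,5,4,3]
At step 8: evicted page 1

Answer: 1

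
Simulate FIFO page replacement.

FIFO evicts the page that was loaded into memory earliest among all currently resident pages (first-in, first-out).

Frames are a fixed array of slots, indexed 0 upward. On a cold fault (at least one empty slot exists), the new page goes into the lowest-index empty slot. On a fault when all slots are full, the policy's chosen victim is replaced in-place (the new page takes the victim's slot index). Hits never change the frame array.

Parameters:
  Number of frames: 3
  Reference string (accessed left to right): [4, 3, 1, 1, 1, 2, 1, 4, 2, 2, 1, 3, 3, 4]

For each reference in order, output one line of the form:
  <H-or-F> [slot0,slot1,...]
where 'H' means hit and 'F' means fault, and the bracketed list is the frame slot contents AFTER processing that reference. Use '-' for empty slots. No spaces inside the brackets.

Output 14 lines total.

F [4,-,-]
F [4,3,-]
F [4,3,1]
H [4,3,1]
H [4,3,1]
F [2,3,1]
H [2,3,1]
F [2,4,1]
H [2,4,1]
H [2,4,1]
H [2,4,1]
F [2,4,3]
H [2,4,3]
H [2,4,3]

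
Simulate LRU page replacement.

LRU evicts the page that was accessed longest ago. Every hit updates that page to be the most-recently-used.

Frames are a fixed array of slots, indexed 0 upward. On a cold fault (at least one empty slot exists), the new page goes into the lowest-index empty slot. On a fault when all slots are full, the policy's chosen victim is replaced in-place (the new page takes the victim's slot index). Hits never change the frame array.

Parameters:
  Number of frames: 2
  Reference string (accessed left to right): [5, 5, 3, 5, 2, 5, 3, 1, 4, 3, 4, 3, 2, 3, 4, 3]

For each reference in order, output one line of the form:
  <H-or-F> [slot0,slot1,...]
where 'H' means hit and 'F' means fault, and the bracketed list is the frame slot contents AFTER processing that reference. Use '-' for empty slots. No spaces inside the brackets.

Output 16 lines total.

F [5,-]
H [5,-]
F [5,3]
H [5,3]
F [5,2]
H [5,2]
F [5,3]
F [1,3]
F [1,4]
F [3,4]
H [3,4]
H [3,4]
F [3,2]
H [3,2]
F [3,4]
H [3,4]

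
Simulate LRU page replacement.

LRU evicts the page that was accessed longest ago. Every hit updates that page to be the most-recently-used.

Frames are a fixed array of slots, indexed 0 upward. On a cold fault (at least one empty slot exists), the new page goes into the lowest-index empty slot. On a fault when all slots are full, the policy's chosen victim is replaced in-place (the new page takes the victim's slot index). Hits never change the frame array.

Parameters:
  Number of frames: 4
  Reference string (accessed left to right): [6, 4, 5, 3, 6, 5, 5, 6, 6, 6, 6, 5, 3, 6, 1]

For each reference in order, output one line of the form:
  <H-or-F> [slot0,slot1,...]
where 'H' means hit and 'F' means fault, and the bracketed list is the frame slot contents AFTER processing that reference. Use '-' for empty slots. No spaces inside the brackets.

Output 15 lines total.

F [6,-,-,-]
F [6,4,-,-]
F [6,4,5,-]
F [6,4,5,3]
H [6,4,5,3]
H [6,4,5,3]
H [6,4,5,3]
H [6,4,5,3]
H [6,4,5,3]
H [6,4,5,3]
H [6,4,5,3]
H [6,4,5,3]
H [6,4,5,3]
H [6,4,5,3]
F [6,1,5,3]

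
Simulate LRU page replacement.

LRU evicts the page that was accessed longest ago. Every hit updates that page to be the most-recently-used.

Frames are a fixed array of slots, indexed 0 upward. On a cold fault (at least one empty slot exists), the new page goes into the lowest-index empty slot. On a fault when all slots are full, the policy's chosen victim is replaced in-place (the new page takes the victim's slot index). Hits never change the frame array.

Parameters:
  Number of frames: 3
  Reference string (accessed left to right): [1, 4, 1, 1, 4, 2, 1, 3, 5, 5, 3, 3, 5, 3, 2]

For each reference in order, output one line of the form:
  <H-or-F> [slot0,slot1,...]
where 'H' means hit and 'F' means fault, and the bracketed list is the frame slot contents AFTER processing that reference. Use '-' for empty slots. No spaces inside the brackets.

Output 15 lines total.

F [1,-,-]
F [1,4,-]
H [1,4,-]
H [1,4,-]
H [1,4,-]
F [1,4,2]
H [1,4,2]
F [1,3,2]
F [1,3,5]
H [1,3,5]
H [1,3,5]
H [1,3,5]
H [1,3,5]
H [1,3,5]
F [2,3,5]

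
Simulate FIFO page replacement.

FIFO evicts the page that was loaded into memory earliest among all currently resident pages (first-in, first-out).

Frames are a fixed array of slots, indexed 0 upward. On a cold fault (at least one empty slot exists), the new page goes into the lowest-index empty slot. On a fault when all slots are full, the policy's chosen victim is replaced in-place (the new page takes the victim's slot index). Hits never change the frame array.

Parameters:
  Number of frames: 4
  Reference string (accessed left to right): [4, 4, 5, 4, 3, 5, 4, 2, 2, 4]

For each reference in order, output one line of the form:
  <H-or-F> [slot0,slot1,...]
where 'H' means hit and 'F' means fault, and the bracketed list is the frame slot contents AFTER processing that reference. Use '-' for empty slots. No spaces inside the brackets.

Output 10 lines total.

F [4,-,-,-]
H [4,-,-,-]
F [4,5,-,-]
H [4,5,-,-]
F [4,5,3,-]
H [4,5,3,-]
H [4,5,3,-]
F [4,5,3,2]
H [4,5,3,2]
H [4,5,3,2]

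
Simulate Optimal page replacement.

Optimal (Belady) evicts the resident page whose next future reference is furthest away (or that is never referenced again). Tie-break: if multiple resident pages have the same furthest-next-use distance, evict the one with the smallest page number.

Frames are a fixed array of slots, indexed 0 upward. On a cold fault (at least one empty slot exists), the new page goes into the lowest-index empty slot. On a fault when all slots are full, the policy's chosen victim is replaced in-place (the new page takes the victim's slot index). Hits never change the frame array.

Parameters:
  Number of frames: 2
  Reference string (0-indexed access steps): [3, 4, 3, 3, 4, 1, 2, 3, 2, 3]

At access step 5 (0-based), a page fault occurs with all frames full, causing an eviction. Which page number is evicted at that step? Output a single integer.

Answer: 4

Derivation:
Step 0: ref 3 -> FAULT, frames=[3,-]
Step 1: ref 4 -> FAULT, frames=[3,4]
Step 2: ref 3 -> HIT, frames=[3,4]
Step 3: ref 3 -> HIT, frames=[3,4]
Step 4: ref 4 -> HIT, frames=[3,4]
Step 5: ref 1 -> FAULT, evict 4, frames=[3,1]
At step 5: evicted page 4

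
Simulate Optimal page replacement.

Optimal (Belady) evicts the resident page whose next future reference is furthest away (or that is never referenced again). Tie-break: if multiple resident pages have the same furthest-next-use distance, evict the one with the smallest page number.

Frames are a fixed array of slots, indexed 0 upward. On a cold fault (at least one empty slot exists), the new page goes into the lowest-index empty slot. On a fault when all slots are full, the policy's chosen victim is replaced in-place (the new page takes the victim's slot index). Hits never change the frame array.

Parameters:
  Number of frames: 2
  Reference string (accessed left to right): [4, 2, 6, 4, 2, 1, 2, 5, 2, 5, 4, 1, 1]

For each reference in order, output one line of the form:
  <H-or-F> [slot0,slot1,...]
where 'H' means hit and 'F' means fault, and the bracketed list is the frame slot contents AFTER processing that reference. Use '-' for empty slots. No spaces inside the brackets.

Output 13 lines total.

F [4,-]
F [4,2]
F [4,6]
H [4,6]
F [4,2]
F [1,2]
H [1,2]
F [5,2]
H [5,2]
H [5,2]
F [5,4]
F [5,1]
H [5,1]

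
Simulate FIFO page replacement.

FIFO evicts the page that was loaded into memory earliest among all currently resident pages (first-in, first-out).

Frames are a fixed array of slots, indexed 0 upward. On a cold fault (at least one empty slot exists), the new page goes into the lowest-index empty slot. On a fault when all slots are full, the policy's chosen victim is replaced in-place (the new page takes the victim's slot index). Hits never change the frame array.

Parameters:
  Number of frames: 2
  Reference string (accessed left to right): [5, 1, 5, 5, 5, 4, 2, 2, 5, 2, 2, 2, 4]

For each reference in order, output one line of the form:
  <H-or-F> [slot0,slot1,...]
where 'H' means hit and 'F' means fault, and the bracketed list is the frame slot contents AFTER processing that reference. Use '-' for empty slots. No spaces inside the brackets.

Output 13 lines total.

F [5,-]
F [5,1]
H [5,1]
H [5,1]
H [5,1]
F [4,1]
F [4,2]
H [4,2]
F [5,2]
H [5,2]
H [5,2]
H [5,2]
F [5,4]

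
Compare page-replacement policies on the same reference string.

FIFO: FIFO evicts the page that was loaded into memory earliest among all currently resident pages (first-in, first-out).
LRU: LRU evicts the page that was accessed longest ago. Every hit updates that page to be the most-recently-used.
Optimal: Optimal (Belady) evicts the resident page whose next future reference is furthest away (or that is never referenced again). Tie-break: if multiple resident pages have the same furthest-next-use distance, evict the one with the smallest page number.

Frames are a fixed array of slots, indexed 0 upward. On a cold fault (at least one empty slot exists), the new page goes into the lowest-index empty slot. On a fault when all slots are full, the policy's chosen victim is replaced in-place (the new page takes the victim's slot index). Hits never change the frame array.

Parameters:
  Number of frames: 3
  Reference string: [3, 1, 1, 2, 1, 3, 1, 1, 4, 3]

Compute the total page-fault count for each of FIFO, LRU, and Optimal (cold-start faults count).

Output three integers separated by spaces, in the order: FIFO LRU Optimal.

--- FIFO ---
  step 0: ref 3 -> FAULT, frames=[3,-,-] (faults so far: 1)
  step 1: ref 1 -> FAULT, frames=[3,1,-] (faults so far: 2)
  step 2: ref 1 -> HIT, frames=[3,1,-] (faults so far: 2)
  step 3: ref 2 -> FAULT, frames=[3,1,2] (faults so far: 3)
  step 4: ref 1 -> HIT, frames=[3,1,2] (faults so far: 3)
  step 5: ref 3 -> HIT, frames=[3,1,2] (faults so far: 3)
  step 6: ref 1 -> HIT, frames=[3,1,2] (faults so far: 3)
  step 7: ref 1 -> HIT, frames=[3,1,2] (faults so far: 3)
  step 8: ref 4 -> FAULT, evict 3, frames=[4,1,2] (faults so far: 4)
  step 9: ref 3 -> FAULT, evict 1, frames=[4,3,2] (faults so far: 5)
  FIFO total faults: 5
--- LRU ---
  step 0: ref 3 -> FAULT, frames=[3,-,-] (faults so far: 1)
  step 1: ref 1 -> FAULT, frames=[3,1,-] (faults so far: 2)
  step 2: ref 1 -> HIT, frames=[3,1,-] (faults so far: 2)
  step 3: ref 2 -> FAULT, frames=[3,1,2] (faults so far: 3)
  step 4: ref 1 -> HIT, frames=[3,1,2] (faults so far: 3)
  step 5: ref 3 -> HIT, frames=[3,1,2] (faults so far: 3)
  step 6: ref 1 -> HIT, frames=[3,1,2] (faults so far: 3)
  step 7: ref 1 -> HIT, frames=[3,1,2] (faults so far: 3)
  step 8: ref 4 -> FAULT, evict 2, frames=[3,1,4] (faults so far: 4)
  step 9: ref 3 -> HIT, frames=[3,1,4] (faults so far: 4)
  LRU total faults: 4
--- Optimal ---
  step 0: ref 3 -> FAULT, frames=[3,-,-] (faults so far: 1)
  step 1: ref 1 -> FAULT, frames=[3,1,-] (faults so far: 2)
  step 2: ref 1 -> HIT, frames=[3,1,-] (faults so far: 2)
  step 3: ref 2 -> FAULT, frames=[3,1,2] (faults so far: 3)
  step 4: ref 1 -> HIT, frames=[3,1,2] (faults so far: 3)
  step 5: ref 3 -> HIT, frames=[3,1,2] (faults so far: 3)
  step 6: ref 1 -> HIT, frames=[3,1,2] (faults so far: 3)
  step 7: ref 1 -> HIT, frames=[3,1,2] (faults so far: 3)
  step 8: ref 4 -> FAULT, evict 1, frames=[3,4,2] (faults so far: 4)
  step 9: ref 3 -> HIT, frames=[3,4,2] (faults so far: 4)
  Optimal total faults: 4

Answer: 5 4 4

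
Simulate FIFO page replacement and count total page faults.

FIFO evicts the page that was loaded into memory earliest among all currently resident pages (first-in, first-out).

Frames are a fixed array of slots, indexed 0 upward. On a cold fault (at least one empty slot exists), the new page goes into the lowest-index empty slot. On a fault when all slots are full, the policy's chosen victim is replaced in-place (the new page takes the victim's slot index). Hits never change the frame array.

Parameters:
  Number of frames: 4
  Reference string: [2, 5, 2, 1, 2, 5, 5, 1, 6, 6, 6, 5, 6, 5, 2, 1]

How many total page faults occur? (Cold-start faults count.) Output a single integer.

Step 0: ref 2 → FAULT, frames=[2,-,-,-]
Step 1: ref 5 → FAULT, frames=[2,5,-,-]
Step 2: ref 2 → HIT, frames=[2,5,-,-]
Step 3: ref 1 → FAULT, frames=[2,5,1,-]
Step 4: ref 2 → HIT, frames=[2,5,1,-]
Step 5: ref 5 → HIT, frames=[2,5,1,-]
Step 6: ref 5 → HIT, frames=[2,5,1,-]
Step 7: ref 1 → HIT, frames=[2,5,1,-]
Step 8: ref 6 → FAULT, frames=[2,5,1,6]
Step 9: ref 6 → HIT, frames=[2,5,1,6]
Step 10: ref 6 → HIT, frames=[2,5,1,6]
Step 11: ref 5 → HIT, frames=[2,5,1,6]
Step 12: ref 6 → HIT, frames=[2,5,1,6]
Step 13: ref 5 → HIT, frames=[2,5,1,6]
Step 14: ref 2 → HIT, frames=[2,5,1,6]
Step 15: ref 1 → HIT, frames=[2,5,1,6]
Total faults: 4

Answer: 4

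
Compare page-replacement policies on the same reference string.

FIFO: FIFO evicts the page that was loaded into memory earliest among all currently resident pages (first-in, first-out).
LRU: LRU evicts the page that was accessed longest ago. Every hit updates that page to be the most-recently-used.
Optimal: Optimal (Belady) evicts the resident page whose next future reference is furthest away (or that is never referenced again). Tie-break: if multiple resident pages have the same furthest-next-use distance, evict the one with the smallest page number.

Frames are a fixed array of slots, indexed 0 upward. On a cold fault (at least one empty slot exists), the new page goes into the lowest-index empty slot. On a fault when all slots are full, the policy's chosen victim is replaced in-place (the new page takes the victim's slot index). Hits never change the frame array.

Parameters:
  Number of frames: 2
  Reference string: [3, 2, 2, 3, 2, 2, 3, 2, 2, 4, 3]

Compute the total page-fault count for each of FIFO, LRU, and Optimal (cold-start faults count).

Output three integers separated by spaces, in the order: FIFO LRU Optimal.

Answer: 4 4 3

Derivation:
--- FIFO ---
  step 0: ref 3 -> FAULT, frames=[3,-] (faults so far: 1)
  step 1: ref 2 -> FAULT, frames=[3,2] (faults so far: 2)
  step 2: ref 2 -> HIT, frames=[3,2] (faults so far: 2)
  step 3: ref 3 -> HIT, frames=[3,2] (faults so far: 2)
  step 4: ref 2 -> HIT, frames=[3,2] (faults so far: 2)
  step 5: ref 2 -> HIT, frames=[3,2] (faults so far: 2)
  step 6: ref 3 -> HIT, frames=[3,2] (faults so far: 2)
  step 7: ref 2 -> HIT, frames=[3,2] (faults so far: 2)
  step 8: ref 2 -> HIT, frames=[3,2] (faults so far: 2)
  step 9: ref 4 -> FAULT, evict 3, frames=[4,2] (faults so far: 3)
  step 10: ref 3 -> FAULT, evict 2, frames=[4,3] (faults so far: 4)
  FIFO total faults: 4
--- LRU ---
  step 0: ref 3 -> FAULT, frames=[3,-] (faults so far: 1)
  step 1: ref 2 -> FAULT, frames=[3,2] (faults so far: 2)
  step 2: ref 2 -> HIT, frames=[3,2] (faults so far: 2)
  step 3: ref 3 -> HIT, frames=[3,2] (faults so far: 2)
  step 4: ref 2 -> HIT, frames=[3,2] (faults so far: 2)
  step 5: ref 2 -> HIT, frames=[3,2] (faults so far: 2)
  step 6: ref 3 -> HIT, frames=[3,2] (faults so far: 2)
  step 7: ref 2 -> HIT, frames=[3,2] (faults so far: 2)
  step 8: ref 2 -> HIT, frames=[3,2] (faults so far: 2)
  step 9: ref 4 -> FAULT, evict 3, frames=[4,2] (faults so far: 3)
  step 10: ref 3 -> FAULT, evict 2, frames=[4,3] (faults so far: 4)
  LRU total faults: 4
--- Optimal ---
  step 0: ref 3 -> FAULT, frames=[3,-] (faults so far: 1)
  step 1: ref 2 -> FAULT, frames=[3,2] (faults so far: 2)
  step 2: ref 2 -> HIT, frames=[3,2] (faults so far: 2)
  step 3: ref 3 -> HIT, frames=[3,2] (faults so far: 2)
  step 4: ref 2 -> HIT, frames=[3,2] (faults so far: 2)
  step 5: ref 2 -> HIT, frames=[3,2] (faults so far: 2)
  step 6: ref 3 -> HIT, frames=[3,2] (faults so far: 2)
  step 7: ref 2 -> HIT, frames=[3,2] (faults so far: 2)
  step 8: ref 2 -> HIT, frames=[3,2] (faults so far: 2)
  step 9: ref 4 -> FAULT, evict 2, frames=[3,4] (faults so far: 3)
  step 10: ref 3 -> HIT, frames=[3,4] (faults so far: 3)
  Optimal total faults: 3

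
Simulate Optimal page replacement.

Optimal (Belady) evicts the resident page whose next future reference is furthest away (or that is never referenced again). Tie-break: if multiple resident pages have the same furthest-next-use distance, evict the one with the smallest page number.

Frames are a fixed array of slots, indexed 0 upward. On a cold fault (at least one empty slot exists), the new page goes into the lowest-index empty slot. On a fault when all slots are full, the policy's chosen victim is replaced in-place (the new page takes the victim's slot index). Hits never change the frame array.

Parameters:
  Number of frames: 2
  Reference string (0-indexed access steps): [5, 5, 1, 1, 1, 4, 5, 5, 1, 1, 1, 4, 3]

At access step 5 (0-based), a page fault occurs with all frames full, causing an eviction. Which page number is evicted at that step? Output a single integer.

Step 0: ref 5 -> FAULT, frames=[5,-]
Step 1: ref 5 -> HIT, frames=[5,-]
Step 2: ref 1 -> FAULT, frames=[5,1]
Step 3: ref 1 -> HIT, frames=[5,1]
Step 4: ref 1 -> HIT, frames=[5,1]
Step 5: ref 4 -> FAULT, evict 1, frames=[5,4]
At step 5: evicted page 1

Answer: 1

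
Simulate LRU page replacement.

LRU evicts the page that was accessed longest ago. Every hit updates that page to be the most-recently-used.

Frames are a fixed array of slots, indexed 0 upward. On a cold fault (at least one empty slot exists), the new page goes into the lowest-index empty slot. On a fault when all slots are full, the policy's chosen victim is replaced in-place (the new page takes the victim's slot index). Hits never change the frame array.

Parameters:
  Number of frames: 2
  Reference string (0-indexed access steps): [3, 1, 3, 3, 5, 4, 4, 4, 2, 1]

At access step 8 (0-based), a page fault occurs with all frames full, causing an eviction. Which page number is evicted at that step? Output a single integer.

Step 0: ref 3 -> FAULT, frames=[3,-]
Step 1: ref 1 -> FAULT, frames=[3,1]
Step 2: ref 3 -> HIT, frames=[3,1]
Step 3: ref 3 -> HIT, frames=[3,1]
Step 4: ref 5 -> FAULT, evict 1, frames=[3,5]
Step 5: ref 4 -> FAULT, evict 3, frames=[4,5]
Step 6: ref 4 -> HIT, frames=[4,5]
Step 7: ref 4 -> HIT, frames=[4,5]
Step 8: ref 2 -> FAULT, evict 5, frames=[4,2]
At step 8: evicted page 5

Answer: 5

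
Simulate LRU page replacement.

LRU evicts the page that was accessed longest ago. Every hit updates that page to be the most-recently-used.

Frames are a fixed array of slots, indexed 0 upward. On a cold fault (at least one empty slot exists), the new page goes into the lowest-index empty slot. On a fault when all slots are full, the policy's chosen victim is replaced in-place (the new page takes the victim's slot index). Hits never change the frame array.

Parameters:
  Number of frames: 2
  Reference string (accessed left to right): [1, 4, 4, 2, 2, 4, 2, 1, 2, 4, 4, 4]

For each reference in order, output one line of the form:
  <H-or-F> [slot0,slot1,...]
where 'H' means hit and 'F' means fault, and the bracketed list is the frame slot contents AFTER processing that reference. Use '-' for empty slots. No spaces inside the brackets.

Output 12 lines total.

F [1,-]
F [1,4]
H [1,4]
F [2,4]
H [2,4]
H [2,4]
H [2,4]
F [2,1]
H [2,1]
F [2,4]
H [2,4]
H [2,4]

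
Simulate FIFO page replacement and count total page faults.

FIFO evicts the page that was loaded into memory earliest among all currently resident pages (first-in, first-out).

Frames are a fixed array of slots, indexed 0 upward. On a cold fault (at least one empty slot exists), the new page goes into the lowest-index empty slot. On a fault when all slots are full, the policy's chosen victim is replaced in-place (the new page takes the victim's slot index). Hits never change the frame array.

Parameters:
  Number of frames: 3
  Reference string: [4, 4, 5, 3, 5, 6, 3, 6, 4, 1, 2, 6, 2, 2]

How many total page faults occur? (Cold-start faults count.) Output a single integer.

Answer: 8

Derivation:
Step 0: ref 4 → FAULT, frames=[4,-,-]
Step 1: ref 4 → HIT, frames=[4,-,-]
Step 2: ref 5 → FAULT, frames=[4,5,-]
Step 3: ref 3 → FAULT, frames=[4,5,3]
Step 4: ref 5 → HIT, frames=[4,5,3]
Step 5: ref 6 → FAULT (evict 4), frames=[6,5,3]
Step 6: ref 3 → HIT, frames=[6,5,3]
Step 7: ref 6 → HIT, frames=[6,5,3]
Step 8: ref 4 → FAULT (evict 5), frames=[6,4,3]
Step 9: ref 1 → FAULT (evict 3), frames=[6,4,1]
Step 10: ref 2 → FAULT (evict 6), frames=[2,4,1]
Step 11: ref 6 → FAULT (evict 4), frames=[2,6,1]
Step 12: ref 2 → HIT, frames=[2,6,1]
Step 13: ref 2 → HIT, frames=[2,6,1]
Total faults: 8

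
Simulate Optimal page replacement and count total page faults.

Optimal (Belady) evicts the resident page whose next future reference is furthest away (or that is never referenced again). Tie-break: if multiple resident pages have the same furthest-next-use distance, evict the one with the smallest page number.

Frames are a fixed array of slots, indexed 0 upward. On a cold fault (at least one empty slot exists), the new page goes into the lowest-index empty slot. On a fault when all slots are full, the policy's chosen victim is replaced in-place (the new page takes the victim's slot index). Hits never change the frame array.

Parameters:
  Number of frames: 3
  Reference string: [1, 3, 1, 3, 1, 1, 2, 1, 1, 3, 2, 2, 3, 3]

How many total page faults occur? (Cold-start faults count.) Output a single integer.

Answer: 3

Derivation:
Step 0: ref 1 → FAULT, frames=[1,-,-]
Step 1: ref 3 → FAULT, frames=[1,3,-]
Step 2: ref 1 → HIT, frames=[1,3,-]
Step 3: ref 3 → HIT, frames=[1,3,-]
Step 4: ref 1 → HIT, frames=[1,3,-]
Step 5: ref 1 → HIT, frames=[1,3,-]
Step 6: ref 2 → FAULT, frames=[1,3,2]
Step 7: ref 1 → HIT, frames=[1,3,2]
Step 8: ref 1 → HIT, frames=[1,3,2]
Step 9: ref 3 → HIT, frames=[1,3,2]
Step 10: ref 2 → HIT, frames=[1,3,2]
Step 11: ref 2 → HIT, frames=[1,3,2]
Step 12: ref 3 → HIT, frames=[1,3,2]
Step 13: ref 3 → HIT, frames=[1,3,2]
Total faults: 3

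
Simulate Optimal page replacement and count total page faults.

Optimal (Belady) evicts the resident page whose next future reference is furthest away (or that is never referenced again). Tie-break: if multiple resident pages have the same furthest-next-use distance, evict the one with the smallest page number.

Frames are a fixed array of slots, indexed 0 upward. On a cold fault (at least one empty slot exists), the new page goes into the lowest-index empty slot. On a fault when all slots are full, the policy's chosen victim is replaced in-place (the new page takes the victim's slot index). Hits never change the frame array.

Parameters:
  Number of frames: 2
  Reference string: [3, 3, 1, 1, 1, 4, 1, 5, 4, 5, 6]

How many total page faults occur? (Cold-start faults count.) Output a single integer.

Answer: 5

Derivation:
Step 0: ref 3 → FAULT, frames=[3,-]
Step 1: ref 3 → HIT, frames=[3,-]
Step 2: ref 1 → FAULT, frames=[3,1]
Step 3: ref 1 → HIT, frames=[3,1]
Step 4: ref 1 → HIT, frames=[3,1]
Step 5: ref 4 → FAULT (evict 3), frames=[4,1]
Step 6: ref 1 → HIT, frames=[4,1]
Step 7: ref 5 → FAULT (evict 1), frames=[4,5]
Step 8: ref 4 → HIT, frames=[4,5]
Step 9: ref 5 → HIT, frames=[4,5]
Step 10: ref 6 → FAULT (evict 4), frames=[6,5]
Total faults: 5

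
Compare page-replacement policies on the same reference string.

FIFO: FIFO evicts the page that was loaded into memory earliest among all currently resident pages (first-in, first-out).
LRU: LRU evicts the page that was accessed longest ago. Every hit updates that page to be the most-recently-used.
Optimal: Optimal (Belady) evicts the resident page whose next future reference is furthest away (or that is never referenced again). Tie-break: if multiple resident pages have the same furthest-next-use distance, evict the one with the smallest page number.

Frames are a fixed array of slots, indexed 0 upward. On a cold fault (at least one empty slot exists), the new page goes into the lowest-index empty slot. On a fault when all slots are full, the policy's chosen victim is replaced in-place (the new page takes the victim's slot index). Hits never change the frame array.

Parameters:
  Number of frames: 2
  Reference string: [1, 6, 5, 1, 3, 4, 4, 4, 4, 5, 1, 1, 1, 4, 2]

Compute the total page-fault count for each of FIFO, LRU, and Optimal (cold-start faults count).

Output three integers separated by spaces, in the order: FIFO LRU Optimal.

Answer: 10 10 7

Derivation:
--- FIFO ---
  step 0: ref 1 -> FAULT, frames=[1,-] (faults so far: 1)
  step 1: ref 6 -> FAULT, frames=[1,6] (faults so far: 2)
  step 2: ref 5 -> FAULT, evict 1, frames=[5,6] (faults so far: 3)
  step 3: ref 1 -> FAULT, evict 6, frames=[5,1] (faults so far: 4)
  step 4: ref 3 -> FAULT, evict 5, frames=[3,1] (faults so far: 5)
  step 5: ref 4 -> FAULT, evict 1, frames=[3,4] (faults so far: 6)
  step 6: ref 4 -> HIT, frames=[3,4] (faults so far: 6)
  step 7: ref 4 -> HIT, frames=[3,4] (faults so far: 6)
  step 8: ref 4 -> HIT, frames=[3,4] (faults so far: 6)
  step 9: ref 5 -> FAULT, evict 3, frames=[5,4] (faults so far: 7)
  step 10: ref 1 -> FAULT, evict 4, frames=[5,1] (faults so far: 8)
  step 11: ref 1 -> HIT, frames=[5,1] (faults so far: 8)
  step 12: ref 1 -> HIT, frames=[5,1] (faults so far: 8)
  step 13: ref 4 -> FAULT, evict 5, frames=[4,1] (faults so far: 9)
  step 14: ref 2 -> FAULT, evict 1, frames=[4,2] (faults so far: 10)
  FIFO total faults: 10
--- LRU ---
  step 0: ref 1 -> FAULT, frames=[1,-] (faults so far: 1)
  step 1: ref 6 -> FAULT, frames=[1,6] (faults so far: 2)
  step 2: ref 5 -> FAULT, evict 1, frames=[5,6] (faults so far: 3)
  step 3: ref 1 -> FAULT, evict 6, frames=[5,1] (faults so far: 4)
  step 4: ref 3 -> FAULT, evict 5, frames=[3,1] (faults so far: 5)
  step 5: ref 4 -> FAULT, evict 1, frames=[3,4] (faults so far: 6)
  step 6: ref 4 -> HIT, frames=[3,4] (faults so far: 6)
  step 7: ref 4 -> HIT, frames=[3,4] (faults so far: 6)
  step 8: ref 4 -> HIT, frames=[3,4] (faults so far: 6)
  step 9: ref 5 -> FAULT, evict 3, frames=[5,4] (faults so far: 7)
  step 10: ref 1 -> FAULT, evict 4, frames=[5,1] (faults so far: 8)
  step 11: ref 1 -> HIT, frames=[5,1] (faults so far: 8)
  step 12: ref 1 -> HIT, frames=[5,1] (faults so far: 8)
  step 13: ref 4 -> FAULT, evict 5, frames=[4,1] (faults so far: 9)
  step 14: ref 2 -> FAULT, evict 1, frames=[4,2] (faults so far: 10)
  LRU total faults: 10
--- Optimal ---
  step 0: ref 1 -> FAULT, frames=[1,-] (faults so far: 1)
  step 1: ref 6 -> FAULT, frames=[1,6] (faults so far: 2)
  step 2: ref 5 -> FAULT, evict 6, frames=[1,5] (faults so far: 3)
  step 3: ref 1 -> HIT, frames=[1,5] (faults so far: 3)
  step 4: ref 3 -> FAULT, evict 1, frames=[3,5] (faults so far: 4)
  step 5: ref 4 -> FAULT, evict 3, frames=[4,5] (faults so far: 5)
  step 6: ref 4 -> HIT, frames=[4,5] (faults so far: 5)
  step 7: ref 4 -> HIT, frames=[4,5] (faults so far: 5)
  step 8: ref 4 -> HIT, frames=[4,5] (faults so far: 5)
  step 9: ref 5 -> HIT, frames=[4,5] (faults so far: 5)
  step 10: ref 1 -> FAULT, evict 5, frames=[4,1] (faults so far: 6)
  step 11: ref 1 -> HIT, frames=[4,1] (faults so far: 6)
  step 12: ref 1 -> HIT, frames=[4,1] (faults so far: 6)
  step 13: ref 4 -> HIT, frames=[4,1] (faults so far: 6)
  step 14: ref 2 -> FAULT, evict 1, frames=[4,2] (faults so far: 7)
  Optimal total faults: 7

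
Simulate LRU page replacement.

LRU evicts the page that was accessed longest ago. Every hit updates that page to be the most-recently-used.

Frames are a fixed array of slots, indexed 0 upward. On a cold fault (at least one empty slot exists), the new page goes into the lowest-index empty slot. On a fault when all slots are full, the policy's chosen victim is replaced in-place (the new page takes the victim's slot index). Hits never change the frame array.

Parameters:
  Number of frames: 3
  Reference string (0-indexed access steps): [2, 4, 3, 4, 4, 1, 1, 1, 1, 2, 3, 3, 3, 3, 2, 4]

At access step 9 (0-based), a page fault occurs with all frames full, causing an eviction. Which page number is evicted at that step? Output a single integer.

Step 0: ref 2 -> FAULT, frames=[2,-,-]
Step 1: ref 4 -> FAULT, frames=[2,4,-]
Step 2: ref 3 -> FAULT, frames=[2,4,3]
Step 3: ref 4 -> HIT, frames=[2,4,3]
Step 4: ref 4 -> HIT, frames=[2,4,3]
Step 5: ref 1 -> FAULT, evict 2, frames=[1,4,3]
Step 6: ref 1 -> HIT, frames=[1,4,3]
Step 7: ref 1 -> HIT, frames=[1,4,3]
Step 8: ref 1 -> HIT, frames=[1,4,3]
Step 9: ref 2 -> FAULT, evict 3, frames=[1,4,2]
At step 9: evicted page 3

Answer: 3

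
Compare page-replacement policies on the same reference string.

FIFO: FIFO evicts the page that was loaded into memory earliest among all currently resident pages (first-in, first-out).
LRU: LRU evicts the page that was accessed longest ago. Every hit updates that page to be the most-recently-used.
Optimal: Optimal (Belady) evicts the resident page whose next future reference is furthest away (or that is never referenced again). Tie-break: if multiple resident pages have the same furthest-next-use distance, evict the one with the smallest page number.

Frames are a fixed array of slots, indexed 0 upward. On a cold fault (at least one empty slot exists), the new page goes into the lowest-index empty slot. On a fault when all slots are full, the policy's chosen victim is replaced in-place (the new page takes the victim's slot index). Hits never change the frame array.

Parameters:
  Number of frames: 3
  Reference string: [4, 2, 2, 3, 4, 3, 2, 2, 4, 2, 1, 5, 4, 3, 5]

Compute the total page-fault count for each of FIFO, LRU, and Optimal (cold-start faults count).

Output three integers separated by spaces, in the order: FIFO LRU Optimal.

Answer: 7 7 5

Derivation:
--- FIFO ---
  step 0: ref 4 -> FAULT, frames=[4,-,-] (faults so far: 1)
  step 1: ref 2 -> FAULT, frames=[4,2,-] (faults so far: 2)
  step 2: ref 2 -> HIT, frames=[4,2,-] (faults so far: 2)
  step 3: ref 3 -> FAULT, frames=[4,2,3] (faults so far: 3)
  step 4: ref 4 -> HIT, frames=[4,2,3] (faults so far: 3)
  step 5: ref 3 -> HIT, frames=[4,2,3] (faults so far: 3)
  step 6: ref 2 -> HIT, frames=[4,2,3] (faults so far: 3)
  step 7: ref 2 -> HIT, frames=[4,2,3] (faults so far: 3)
  step 8: ref 4 -> HIT, frames=[4,2,3] (faults so far: 3)
  step 9: ref 2 -> HIT, frames=[4,2,3] (faults so far: 3)
  step 10: ref 1 -> FAULT, evict 4, frames=[1,2,3] (faults so far: 4)
  step 11: ref 5 -> FAULT, evict 2, frames=[1,5,3] (faults so far: 5)
  step 12: ref 4 -> FAULT, evict 3, frames=[1,5,4] (faults so far: 6)
  step 13: ref 3 -> FAULT, evict 1, frames=[3,5,4] (faults so far: 7)
  step 14: ref 5 -> HIT, frames=[3,5,4] (faults so far: 7)
  FIFO total faults: 7
--- LRU ---
  step 0: ref 4 -> FAULT, frames=[4,-,-] (faults so far: 1)
  step 1: ref 2 -> FAULT, frames=[4,2,-] (faults so far: 2)
  step 2: ref 2 -> HIT, frames=[4,2,-] (faults so far: 2)
  step 3: ref 3 -> FAULT, frames=[4,2,3] (faults so far: 3)
  step 4: ref 4 -> HIT, frames=[4,2,3] (faults so far: 3)
  step 5: ref 3 -> HIT, frames=[4,2,3] (faults so far: 3)
  step 6: ref 2 -> HIT, frames=[4,2,3] (faults so far: 3)
  step 7: ref 2 -> HIT, frames=[4,2,3] (faults so far: 3)
  step 8: ref 4 -> HIT, frames=[4,2,3] (faults so far: 3)
  step 9: ref 2 -> HIT, frames=[4,2,3] (faults so far: 3)
  step 10: ref 1 -> FAULT, evict 3, frames=[4,2,1] (faults so far: 4)
  step 11: ref 5 -> FAULT, evict 4, frames=[5,2,1] (faults so far: 5)
  step 12: ref 4 -> FAULT, evict 2, frames=[5,4,1] (faults so far: 6)
  step 13: ref 3 -> FAULT, evict 1, frames=[5,4,3] (faults so far: 7)
  step 14: ref 5 -> HIT, frames=[5,4,3] (faults so far: 7)
  LRU total faults: 7
--- Optimal ---
  step 0: ref 4 -> FAULT, frames=[4,-,-] (faults so far: 1)
  step 1: ref 2 -> FAULT, frames=[4,2,-] (faults so far: 2)
  step 2: ref 2 -> HIT, frames=[4,2,-] (faults so far: 2)
  step 3: ref 3 -> FAULT, frames=[4,2,3] (faults so far: 3)
  step 4: ref 4 -> HIT, frames=[4,2,3] (faults so far: 3)
  step 5: ref 3 -> HIT, frames=[4,2,3] (faults so far: 3)
  step 6: ref 2 -> HIT, frames=[4,2,3] (faults so far: 3)
  step 7: ref 2 -> HIT, frames=[4,2,3] (faults so far: 3)
  step 8: ref 4 -> HIT, frames=[4,2,3] (faults so far: 3)
  step 9: ref 2 -> HIT, frames=[4,2,3] (faults so far: 3)
  step 10: ref 1 -> FAULT, evict 2, frames=[4,1,3] (faults so far: 4)
  step 11: ref 5 -> FAULT, evict 1, frames=[4,5,3] (faults so far: 5)
  step 12: ref 4 -> HIT, frames=[4,5,3] (faults so far: 5)
  step 13: ref 3 -> HIT, frames=[4,5,3] (faults so far: 5)
  step 14: ref 5 -> HIT, frames=[4,5,3] (faults so far: 5)
  Optimal total faults: 5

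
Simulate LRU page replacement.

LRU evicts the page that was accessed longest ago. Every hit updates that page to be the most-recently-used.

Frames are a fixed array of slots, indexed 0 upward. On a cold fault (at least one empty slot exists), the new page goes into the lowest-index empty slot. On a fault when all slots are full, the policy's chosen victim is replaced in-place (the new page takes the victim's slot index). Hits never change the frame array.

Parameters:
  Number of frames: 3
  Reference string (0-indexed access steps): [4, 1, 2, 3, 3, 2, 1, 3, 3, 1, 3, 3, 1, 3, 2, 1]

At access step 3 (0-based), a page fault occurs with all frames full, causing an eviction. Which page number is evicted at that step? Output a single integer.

Step 0: ref 4 -> FAULT, frames=[4,-,-]
Step 1: ref 1 -> FAULT, frames=[4,1,-]
Step 2: ref 2 -> FAULT, frames=[4,1,2]
Step 3: ref 3 -> FAULT, evict 4, frames=[3,1,2]
At step 3: evicted page 4

Answer: 4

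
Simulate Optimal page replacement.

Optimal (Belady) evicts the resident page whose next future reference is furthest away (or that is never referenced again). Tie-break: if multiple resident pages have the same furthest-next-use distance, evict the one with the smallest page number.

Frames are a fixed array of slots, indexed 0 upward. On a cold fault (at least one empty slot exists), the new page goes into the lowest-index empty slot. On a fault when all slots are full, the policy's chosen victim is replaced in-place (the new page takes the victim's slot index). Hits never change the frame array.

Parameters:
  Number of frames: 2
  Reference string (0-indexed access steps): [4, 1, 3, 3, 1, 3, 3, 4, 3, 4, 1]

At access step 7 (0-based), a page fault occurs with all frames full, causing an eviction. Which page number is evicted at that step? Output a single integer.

Answer: 1

Derivation:
Step 0: ref 4 -> FAULT, frames=[4,-]
Step 1: ref 1 -> FAULT, frames=[4,1]
Step 2: ref 3 -> FAULT, evict 4, frames=[3,1]
Step 3: ref 3 -> HIT, frames=[3,1]
Step 4: ref 1 -> HIT, frames=[3,1]
Step 5: ref 3 -> HIT, frames=[3,1]
Step 6: ref 3 -> HIT, frames=[3,1]
Step 7: ref 4 -> FAULT, evict 1, frames=[3,4]
At step 7: evicted page 1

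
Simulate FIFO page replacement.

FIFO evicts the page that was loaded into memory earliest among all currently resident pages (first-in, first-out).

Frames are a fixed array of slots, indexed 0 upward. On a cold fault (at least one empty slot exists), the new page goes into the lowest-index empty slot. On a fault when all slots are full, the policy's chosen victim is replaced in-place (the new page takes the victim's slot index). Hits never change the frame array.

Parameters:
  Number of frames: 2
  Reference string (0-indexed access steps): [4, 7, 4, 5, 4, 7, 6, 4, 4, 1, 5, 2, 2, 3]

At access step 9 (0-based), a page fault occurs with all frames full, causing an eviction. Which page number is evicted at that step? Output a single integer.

Answer: 6

Derivation:
Step 0: ref 4 -> FAULT, frames=[4,-]
Step 1: ref 7 -> FAULT, frames=[4,7]
Step 2: ref 4 -> HIT, frames=[4,7]
Step 3: ref 5 -> FAULT, evict 4, frames=[5,7]
Step 4: ref 4 -> FAULT, evict 7, frames=[5,4]
Step 5: ref 7 -> FAULT, evict 5, frames=[7,4]
Step 6: ref 6 -> FAULT, evict 4, frames=[7,6]
Step 7: ref 4 -> FAULT, evict 7, frames=[4,6]
Step 8: ref 4 -> HIT, frames=[4,6]
Step 9: ref 1 -> FAULT, evict 6, frames=[4,1]
At step 9: evicted page 6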